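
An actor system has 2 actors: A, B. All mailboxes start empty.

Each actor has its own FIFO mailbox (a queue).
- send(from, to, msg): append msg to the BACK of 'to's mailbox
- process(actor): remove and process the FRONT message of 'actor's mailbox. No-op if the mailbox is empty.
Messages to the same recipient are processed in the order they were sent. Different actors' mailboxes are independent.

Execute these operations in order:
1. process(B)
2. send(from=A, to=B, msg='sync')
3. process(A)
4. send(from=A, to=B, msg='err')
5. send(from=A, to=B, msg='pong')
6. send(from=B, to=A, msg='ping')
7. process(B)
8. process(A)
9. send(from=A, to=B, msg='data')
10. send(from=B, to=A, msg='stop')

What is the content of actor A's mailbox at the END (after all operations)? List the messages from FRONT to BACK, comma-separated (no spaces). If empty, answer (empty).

Answer: stop

Derivation:
After 1 (process(B)): A:[] B:[]
After 2 (send(from=A, to=B, msg='sync')): A:[] B:[sync]
After 3 (process(A)): A:[] B:[sync]
After 4 (send(from=A, to=B, msg='err')): A:[] B:[sync,err]
After 5 (send(from=A, to=B, msg='pong')): A:[] B:[sync,err,pong]
After 6 (send(from=B, to=A, msg='ping')): A:[ping] B:[sync,err,pong]
After 7 (process(B)): A:[ping] B:[err,pong]
After 8 (process(A)): A:[] B:[err,pong]
After 9 (send(from=A, to=B, msg='data')): A:[] B:[err,pong,data]
After 10 (send(from=B, to=A, msg='stop')): A:[stop] B:[err,pong,data]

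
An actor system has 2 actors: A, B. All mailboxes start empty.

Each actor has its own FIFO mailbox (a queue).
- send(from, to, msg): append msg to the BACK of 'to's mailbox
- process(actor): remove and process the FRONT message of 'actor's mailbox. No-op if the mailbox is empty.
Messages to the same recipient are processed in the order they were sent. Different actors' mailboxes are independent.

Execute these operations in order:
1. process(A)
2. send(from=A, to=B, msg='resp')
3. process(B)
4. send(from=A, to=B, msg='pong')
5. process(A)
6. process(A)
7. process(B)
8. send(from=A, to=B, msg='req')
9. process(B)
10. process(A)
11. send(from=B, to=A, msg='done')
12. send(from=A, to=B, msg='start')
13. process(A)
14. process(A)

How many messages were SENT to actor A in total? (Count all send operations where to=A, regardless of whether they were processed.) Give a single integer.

After 1 (process(A)): A:[] B:[]
After 2 (send(from=A, to=B, msg='resp')): A:[] B:[resp]
After 3 (process(B)): A:[] B:[]
After 4 (send(from=A, to=B, msg='pong')): A:[] B:[pong]
After 5 (process(A)): A:[] B:[pong]
After 6 (process(A)): A:[] B:[pong]
After 7 (process(B)): A:[] B:[]
After 8 (send(from=A, to=B, msg='req')): A:[] B:[req]
After 9 (process(B)): A:[] B:[]
After 10 (process(A)): A:[] B:[]
After 11 (send(from=B, to=A, msg='done')): A:[done] B:[]
After 12 (send(from=A, to=B, msg='start')): A:[done] B:[start]
After 13 (process(A)): A:[] B:[start]
After 14 (process(A)): A:[] B:[start]

Answer: 1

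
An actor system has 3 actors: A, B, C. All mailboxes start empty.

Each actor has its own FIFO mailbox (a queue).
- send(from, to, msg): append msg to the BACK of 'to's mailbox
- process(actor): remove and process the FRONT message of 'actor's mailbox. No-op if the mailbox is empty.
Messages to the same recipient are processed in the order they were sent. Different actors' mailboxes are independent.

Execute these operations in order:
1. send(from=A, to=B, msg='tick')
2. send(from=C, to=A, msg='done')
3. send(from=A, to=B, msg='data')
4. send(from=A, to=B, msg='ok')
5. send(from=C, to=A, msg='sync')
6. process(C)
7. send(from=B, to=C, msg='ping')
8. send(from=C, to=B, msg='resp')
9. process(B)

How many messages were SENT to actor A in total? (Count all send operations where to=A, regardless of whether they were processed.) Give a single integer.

After 1 (send(from=A, to=B, msg='tick')): A:[] B:[tick] C:[]
After 2 (send(from=C, to=A, msg='done')): A:[done] B:[tick] C:[]
After 3 (send(from=A, to=B, msg='data')): A:[done] B:[tick,data] C:[]
After 4 (send(from=A, to=B, msg='ok')): A:[done] B:[tick,data,ok] C:[]
After 5 (send(from=C, to=A, msg='sync')): A:[done,sync] B:[tick,data,ok] C:[]
After 6 (process(C)): A:[done,sync] B:[tick,data,ok] C:[]
After 7 (send(from=B, to=C, msg='ping')): A:[done,sync] B:[tick,data,ok] C:[ping]
After 8 (send(from=C, to=B, msg='resp')): A:[done,sync] B:[tick,data,ok,resp] C:[ping]
After 9 (process(B)): A:[done,sync] B:[data,ok,resp] C:[ping]

Answer: 2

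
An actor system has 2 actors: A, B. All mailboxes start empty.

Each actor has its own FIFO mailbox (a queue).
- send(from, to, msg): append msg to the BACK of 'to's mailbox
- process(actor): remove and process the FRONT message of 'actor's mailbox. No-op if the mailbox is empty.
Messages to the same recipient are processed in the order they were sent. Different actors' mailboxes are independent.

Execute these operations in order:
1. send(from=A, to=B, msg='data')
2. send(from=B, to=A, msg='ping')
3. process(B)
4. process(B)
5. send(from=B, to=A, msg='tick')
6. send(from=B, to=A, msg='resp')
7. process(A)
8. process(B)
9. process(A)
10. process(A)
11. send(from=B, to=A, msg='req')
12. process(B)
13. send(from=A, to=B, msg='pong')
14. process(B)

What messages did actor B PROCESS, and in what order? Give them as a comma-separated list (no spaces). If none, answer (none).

After 1 (send(from=A, to=B, msg='data')): A:[] B:[data]
After 2 (send(from=B, to=A, msg='ping')): A:[ping] B:[data]
After 3 (process(B)): A:[ping] B:[]
After 4 (process(B)): A:[ping] B:[]
After 5 (send(from=B, to=A, msg='tick')): A:[ping,tick] B:[]
After 6 (send(from=B, to=A, msg='resp')): A:[ping,tick,resp] B:[]
After 7 (process(A)): A:[tick,resp] B:[]
After 8 (process(B)): A:[tick,resp] B:[]
After 9 (process(A)): A:[resp] B:[]
After 10 (process(A)): A:[] B:[]
After 11 (send(from=B, to=A, msg='req')): A:[req] B:[]
After 12 (process(B)): A:[req] B:[]
After 13 (send(from=A, to=B, msg='pong')): A:[req] B:[pong]
After 14 (process(B)): A:[req] B:[]

Answer: data,pong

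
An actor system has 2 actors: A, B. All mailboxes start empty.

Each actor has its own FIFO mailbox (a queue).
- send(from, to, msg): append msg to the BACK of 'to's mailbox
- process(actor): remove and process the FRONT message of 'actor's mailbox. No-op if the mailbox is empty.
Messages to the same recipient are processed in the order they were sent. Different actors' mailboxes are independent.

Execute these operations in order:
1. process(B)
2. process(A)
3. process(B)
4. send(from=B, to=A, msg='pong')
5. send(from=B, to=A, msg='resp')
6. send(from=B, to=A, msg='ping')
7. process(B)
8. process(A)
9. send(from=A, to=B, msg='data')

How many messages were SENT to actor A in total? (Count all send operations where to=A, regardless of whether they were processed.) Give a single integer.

After 1 (process(B)): A:[] B:[]
After 2 (process(A)): A:[] B:[]
After 3 (process(B)): A:[] B:[]
After 4 (send(from=B, to=A, msg='pong')): A:[pong] B:[]
After 5 (send(from=B, to=A, msg='resp')): A:[pong,resp] B:[]
After 6 (send(from=B, to=A, msg='ping')): A:[pong,resp,ping] B:[]
After 7 (process(B)): A:[pong,resp,ping] B:[]
After 8 (process(A)): A:[resp,ping] B:[]
After 9 (send(from=A, to=B, msg='data')): A:[resp,ping] B:[data]

Answer: 3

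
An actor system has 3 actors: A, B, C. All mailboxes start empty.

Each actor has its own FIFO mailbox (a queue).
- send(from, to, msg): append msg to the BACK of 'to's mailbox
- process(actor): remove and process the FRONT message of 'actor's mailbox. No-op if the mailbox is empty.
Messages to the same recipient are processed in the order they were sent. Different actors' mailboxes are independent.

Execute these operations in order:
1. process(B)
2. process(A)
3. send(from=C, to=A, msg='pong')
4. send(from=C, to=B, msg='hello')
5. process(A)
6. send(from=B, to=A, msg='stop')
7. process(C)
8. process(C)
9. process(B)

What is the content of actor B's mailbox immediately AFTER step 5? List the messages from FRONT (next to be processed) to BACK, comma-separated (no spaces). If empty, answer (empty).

After 1 (process(B)): A:[] B:[] C:[]
After 2 (process(A)): A:[] B:[] C:[]
After 3 (send(from=C, to=A, msg='pong')): A:[pong] B:[] C:[]
After 4 (send(from=C, to=B, msg='hello')): A:[pong] B:[hello] C:[]
After 5 (process(A)): A:[] B:[hello] C:[]

hello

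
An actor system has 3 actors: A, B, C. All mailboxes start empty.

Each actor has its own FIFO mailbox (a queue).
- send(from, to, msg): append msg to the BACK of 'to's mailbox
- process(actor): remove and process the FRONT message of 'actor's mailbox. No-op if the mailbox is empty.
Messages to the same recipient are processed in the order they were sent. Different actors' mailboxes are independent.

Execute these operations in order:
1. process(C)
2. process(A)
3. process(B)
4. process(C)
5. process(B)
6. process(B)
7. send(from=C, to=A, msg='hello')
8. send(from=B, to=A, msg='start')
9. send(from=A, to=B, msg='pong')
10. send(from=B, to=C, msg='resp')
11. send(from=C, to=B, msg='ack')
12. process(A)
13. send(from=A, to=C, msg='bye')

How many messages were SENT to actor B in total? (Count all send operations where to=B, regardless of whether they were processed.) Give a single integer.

After 1 (process(C)): A:[] B:[] C:[]
After 2 (process(A)): A:[] B:[] C:[]
After 3 (process(B)): A:[] B:[] C:[]
After 4 (process(C)): A:[] B:[] C:[]
After 5 (process(B)): A:[] B:[] C:[]
After 6 (process(B)): A:[] B:[] C:[]
After 7 (send(from=C, to=A, msg='hello')): A:[hello] B:[] C:[]
After 8 (send(from=B, to=A, msg='start')): A:[hello,start] B:[] C:[]
After 9 (send(from=A, to=B, msg='pong')): A:[hello,start] B:[pong] C:[]
After 10 (send(from=B, to=C, msg='resp')): A:[hello,start] B:[pong] C:[resp]
After 11 (send(from=C, to=B, msg='ack')): A:[hello,start] B:[pong,ack] C:[resp]
After 12 (process(A)): A:[start] B:[pong,ack] C:[resp]
After 13 (send(from=A, to=C, msg='bye')): A:[start] B:[pong,ack] C:[resp,bye]

Answer: 2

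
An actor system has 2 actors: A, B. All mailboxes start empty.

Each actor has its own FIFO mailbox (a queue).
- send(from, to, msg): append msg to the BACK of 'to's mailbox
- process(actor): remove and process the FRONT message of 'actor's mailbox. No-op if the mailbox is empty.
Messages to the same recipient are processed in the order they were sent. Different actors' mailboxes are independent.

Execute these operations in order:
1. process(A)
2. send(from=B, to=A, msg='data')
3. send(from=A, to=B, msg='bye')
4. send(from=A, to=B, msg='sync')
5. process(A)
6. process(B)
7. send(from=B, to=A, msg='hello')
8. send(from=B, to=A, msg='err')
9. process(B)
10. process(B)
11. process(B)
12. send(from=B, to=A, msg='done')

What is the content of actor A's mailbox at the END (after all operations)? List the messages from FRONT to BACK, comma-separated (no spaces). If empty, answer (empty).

After 1 (process(A)): A:[] B:[]
After 2 (send(from=B, to=A, msg='data')): A:[data] B:[]
After 3 (send(from=A, to=B, msg='bye')): A:[data] B:[bye]
After 4 (send(from=A, to=B, msg='sync')): A:[data] B:[bye,sync]
After 5 (process(A)): A:[] B:[bye,sync]
After 6 (process(B)): A:[] B:[sync]
After 7 (send(from=B, to=A, msg='hello')): A:[hello] B:[sync]
After 8 (send(from=B, to=A, msg='err')): A:[hello,err] B:[sync]
After 9 (process(B)): A:[hello,err] B:[]
After 10 (process(B)): A:[hello,err] B:[]
After 11 (process(B)): A:[hello,err] B:[]
After 12 (send(from=B, to=A, msg='done')): A:[hello,err,done] B:[]

Answer: hello,err,done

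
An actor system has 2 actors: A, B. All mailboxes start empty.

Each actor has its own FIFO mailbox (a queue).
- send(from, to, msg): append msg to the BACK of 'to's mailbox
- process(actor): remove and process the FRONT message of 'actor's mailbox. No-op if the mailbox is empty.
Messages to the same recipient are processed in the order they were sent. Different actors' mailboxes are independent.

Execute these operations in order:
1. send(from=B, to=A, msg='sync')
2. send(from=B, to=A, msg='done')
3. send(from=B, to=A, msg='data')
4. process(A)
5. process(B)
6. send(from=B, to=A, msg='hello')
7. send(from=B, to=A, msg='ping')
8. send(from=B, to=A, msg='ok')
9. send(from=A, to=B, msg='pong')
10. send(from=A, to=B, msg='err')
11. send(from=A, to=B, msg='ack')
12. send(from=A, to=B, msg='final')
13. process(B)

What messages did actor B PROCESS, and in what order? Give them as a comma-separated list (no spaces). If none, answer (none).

After 1 (send(from=B, to=A, msg='sync')): A:[sync] B:[]
After 2 (send(from=B, to=A, msg='done')): A:[sync,done] B:[]
After 3 (send(from=B, to=A, msg='data')): A:[sync,done,data] B:[]
After 4 (process(A)): A:[done,data] B:[]
After 5 (process(B)): A:[done,data] B:[]
After 6 (send(from=B, to=A, msg='hello')): A:[done,data,hello] B:[]
After 7 (send(from=B, to=A, msg='ping')): A:[done,data,hello,ping] B:[]
After 8 (send(from=B, to=A, msg='ok')): A:[done,data,hello,ping,ok] B:[]
After 9 (send(from=A, to=B, msg='pong')): A:[done,data,hello,ping,ok] B:[pong]
After 10 (send(from=A, to=B, msg='err')): A:[done,data,hello,ping,ok] B:[pong,err]
After 11 (send(from=A, to=B, msg='ack')): A:[done,data,hello,ping,ok] B:[pong,err,ack]
After 12 (send(from=A, to=B, msg='final')): A:[done,data,hello,ping,ok] B:[pong,err,ack,final]
After 13 (process(B)): A:[done,data,hello,ping,ok] B:[err,ack,final]

Answer: pong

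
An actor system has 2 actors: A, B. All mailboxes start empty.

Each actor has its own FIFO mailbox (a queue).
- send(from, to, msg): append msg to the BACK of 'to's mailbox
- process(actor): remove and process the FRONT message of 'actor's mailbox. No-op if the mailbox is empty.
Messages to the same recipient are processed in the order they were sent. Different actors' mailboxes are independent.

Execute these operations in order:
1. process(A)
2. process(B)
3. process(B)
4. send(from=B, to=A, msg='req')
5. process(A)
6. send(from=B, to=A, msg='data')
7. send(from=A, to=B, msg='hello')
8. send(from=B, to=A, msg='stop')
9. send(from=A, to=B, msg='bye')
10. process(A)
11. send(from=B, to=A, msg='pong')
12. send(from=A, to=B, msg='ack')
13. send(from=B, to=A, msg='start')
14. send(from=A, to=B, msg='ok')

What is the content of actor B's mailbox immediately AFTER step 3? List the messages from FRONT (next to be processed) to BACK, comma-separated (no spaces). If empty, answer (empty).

After 1 (process(A)): A:[] B:[]
After 2 (process(B)): A:[] B:[]
After 3 (process(B)): A:[] B:[]

(empty)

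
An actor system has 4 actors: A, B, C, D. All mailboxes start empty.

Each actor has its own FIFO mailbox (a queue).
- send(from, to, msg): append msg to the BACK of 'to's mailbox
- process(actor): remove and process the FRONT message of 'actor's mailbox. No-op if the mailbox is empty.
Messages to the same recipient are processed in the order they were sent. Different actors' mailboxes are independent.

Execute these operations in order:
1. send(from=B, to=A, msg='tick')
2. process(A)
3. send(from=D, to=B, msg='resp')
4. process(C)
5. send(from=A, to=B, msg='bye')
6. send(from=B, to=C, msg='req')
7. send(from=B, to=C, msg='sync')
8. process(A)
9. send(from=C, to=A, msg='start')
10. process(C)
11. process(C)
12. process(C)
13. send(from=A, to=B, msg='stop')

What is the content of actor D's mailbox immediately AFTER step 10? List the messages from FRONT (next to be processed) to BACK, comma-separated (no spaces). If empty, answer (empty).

After 1 (send(from=B, to=A, msg='tick')): A:[tick] B:[] C:[] D:[]
After 2 (process(A)): A:[] B:[] C:[] D:[]
After 3 (send(from=D, to=B, msg='resp')): A:[] B:[resp] C:[] D:[]
After 4 (process(C)): A:[] B:[resp] C:[] D:[]
After 5 (send(from=A, to=B, msg='bye')): A:[] B:[resp,bye] C:[] D:[]
After 6 (send(from=B, to=C, msg='req')): A:[] B:[resp,bye] C:[req] D:[]
After 7 (send(from=B, to=C, msg='sync')): A:[] B:[resp,bye] C:[req,sync] D:[]
After 8 (process(A)): A:[] B:[resp,bye] C:[req,sync] D:[]
After 9 (send(from=C, to=A, msg='start')): A:[start] B:[resp,bye] C:[req,sync] D:[]
After 10 (process(C)): A:[start] B:[resp,bye] C:[sync] D:[]

(empty)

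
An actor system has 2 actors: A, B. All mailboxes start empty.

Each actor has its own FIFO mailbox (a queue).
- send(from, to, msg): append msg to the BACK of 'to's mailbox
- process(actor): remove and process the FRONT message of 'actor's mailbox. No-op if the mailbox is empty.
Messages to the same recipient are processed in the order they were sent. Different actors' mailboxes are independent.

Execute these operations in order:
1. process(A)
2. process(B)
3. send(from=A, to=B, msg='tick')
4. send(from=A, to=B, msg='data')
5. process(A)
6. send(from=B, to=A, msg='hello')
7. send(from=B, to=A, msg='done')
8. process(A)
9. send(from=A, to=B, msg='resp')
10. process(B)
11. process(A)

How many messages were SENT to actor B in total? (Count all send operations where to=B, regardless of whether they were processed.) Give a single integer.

Answer: 3

Derivation:
After 1 (process(A)): A:[] B:[]
After 2 (process(B)): A:[] B:[]
After 3 (send(from=A, to=B, msg='tick')): A:[] B:[tick]
After 4 (send(from=A, to=B, msg='data')): A:[] B:[tick,data]
After 5 (process(A)): A:[] B:[tick,data]
After 6 (send(from=B, to=A, msg='hello')): A:[hello] B:[tick,data]
After 7 (send(from=B, to=A, msg='done')): A:[hello,done] B:[tick,data]
After 8 (process(A)): A:[done] B:[tick,data]
After 9 (send(from=A, to=B, msg='resp')): A:[done] B:[tick,data,resp]
After 10 (process(B)): A:[done] B:[data,resp]
After 11 (process(A)): A:[] B:[data,resp]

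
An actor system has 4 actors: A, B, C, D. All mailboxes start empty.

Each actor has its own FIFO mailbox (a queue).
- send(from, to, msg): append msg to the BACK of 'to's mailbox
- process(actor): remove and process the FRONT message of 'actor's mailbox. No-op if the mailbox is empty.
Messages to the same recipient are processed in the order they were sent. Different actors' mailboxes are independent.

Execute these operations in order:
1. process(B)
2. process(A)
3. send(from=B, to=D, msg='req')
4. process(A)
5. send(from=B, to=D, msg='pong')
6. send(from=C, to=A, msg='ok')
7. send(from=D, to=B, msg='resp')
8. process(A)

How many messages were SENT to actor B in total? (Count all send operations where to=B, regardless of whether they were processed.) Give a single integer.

Answer: 1

Derivation:
After 1 (process(B)): A:[] B:[] C:[] D:[]
After 2 (process(A)): A:[] B:[] C:[] D:[]
After 3 (send(from=B, to=D, msg='req')): A:[] B:[] C:[] D:[req]
After 4 (process(A)): A:[] B:[] C:[] D:[req]
After 5 (send(from=B, to=D, msg='pong')): A:[] B:[] C:[] D:[req,pong]
After 6 (send(from=C, to=A, msg='ok')): A:[ok] B:[] C:[] D:[req,pong]
After 7 (send(from=D, to=B, msg='resp')): A:[ok] B:[resp] C:[] D:[req,pong]
After 8 (process(A)): A:[] B:[resp] C:[] D:[req,pong]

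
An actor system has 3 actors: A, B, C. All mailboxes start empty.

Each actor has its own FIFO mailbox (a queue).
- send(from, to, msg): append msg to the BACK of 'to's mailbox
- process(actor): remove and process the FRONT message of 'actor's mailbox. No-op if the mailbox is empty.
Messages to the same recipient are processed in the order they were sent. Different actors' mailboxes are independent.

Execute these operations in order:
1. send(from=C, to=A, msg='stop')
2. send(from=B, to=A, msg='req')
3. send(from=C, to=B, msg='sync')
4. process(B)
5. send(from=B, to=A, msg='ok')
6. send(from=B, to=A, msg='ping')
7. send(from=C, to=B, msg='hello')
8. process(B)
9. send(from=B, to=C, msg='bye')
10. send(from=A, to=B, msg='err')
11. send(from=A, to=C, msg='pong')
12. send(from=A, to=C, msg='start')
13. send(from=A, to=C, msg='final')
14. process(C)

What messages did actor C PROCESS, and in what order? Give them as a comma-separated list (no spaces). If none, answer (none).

After 1 (send(from=C, to=A, msg='stop')): A:[stop] B:[] C:[]
After 2 (send(from=B, to=A, msg='req')): A:[stop,req] B:[] C:[]
After 3 (send(from=C, to=B, msg='sync')): A:[stop,req] B:[sync] C:[]
After 4 (process(B)): A:[stop,req] B:[] C:[]
After 5 (send(from=B, to=A, msg='ok')): A:[stop,req,ok] B:[] C:[]
After 6 (send(from=B, to=A, msg='ping')): A:[stop,req,ok,ping] B:[] C:[]
After 7 (send(from=C, to=B, msg='hello')): A:[stop,req,ok,ping] B:[hello] C:[]
After 8 (process(B)): A:[stop,req,ok,ping] B:[] C:[]
After 9 (send(from=B, to=C, msg='bye')): A:[stop,req,ok,ping] B:[] C:[bye]
After 10 (send(from=A, to=B, msg='err')): A:[stop,req,ok,ping] B:[err] C:[bye]
After 11 (send(from=A, to=C, msg='pong')): A:[stop,req,ok,ping] B:[err] C:[bye,pong]
After 12 (send(from=A, to=C, msg='start')): A:[stop,req,ok,ping] B:[err] C:[bye,pong,start]
After 13 (send(from=A, to=C, msg='final')): A:[stop,req,ok,ping] B:[err] C:[bye,pong,start,final]
After 14 (process(C)): A:[stop,req,ok,ping] B:[err] C:[pong,start,final]

Answer: bye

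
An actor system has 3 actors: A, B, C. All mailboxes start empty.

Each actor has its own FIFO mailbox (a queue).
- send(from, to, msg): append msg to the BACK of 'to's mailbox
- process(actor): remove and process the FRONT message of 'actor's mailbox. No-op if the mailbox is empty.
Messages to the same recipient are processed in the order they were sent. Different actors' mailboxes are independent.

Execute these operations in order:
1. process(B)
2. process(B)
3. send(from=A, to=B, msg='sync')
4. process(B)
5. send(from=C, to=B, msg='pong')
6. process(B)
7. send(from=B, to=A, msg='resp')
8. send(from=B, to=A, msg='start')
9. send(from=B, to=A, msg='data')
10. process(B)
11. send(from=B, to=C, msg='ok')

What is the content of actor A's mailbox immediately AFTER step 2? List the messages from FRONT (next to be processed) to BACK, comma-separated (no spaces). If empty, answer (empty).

After 1 (process(B)): A:[] B:[] C:[]
After 2 (process(B)): A:[] B:[] C:[]

(empty)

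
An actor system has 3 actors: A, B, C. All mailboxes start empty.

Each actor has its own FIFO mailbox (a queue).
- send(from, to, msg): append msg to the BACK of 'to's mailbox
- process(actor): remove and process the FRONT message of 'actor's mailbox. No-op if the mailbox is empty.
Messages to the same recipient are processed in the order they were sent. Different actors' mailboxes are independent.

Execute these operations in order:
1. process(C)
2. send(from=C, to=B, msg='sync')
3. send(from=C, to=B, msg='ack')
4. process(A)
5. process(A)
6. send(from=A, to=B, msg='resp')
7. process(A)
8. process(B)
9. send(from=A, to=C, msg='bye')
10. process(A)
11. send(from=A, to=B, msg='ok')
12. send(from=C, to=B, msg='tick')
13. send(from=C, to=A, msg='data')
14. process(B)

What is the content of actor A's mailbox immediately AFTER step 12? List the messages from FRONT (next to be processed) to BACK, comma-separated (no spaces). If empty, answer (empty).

After 1 (process(C)): A:[] B:[] C:[]
After 2 (send(from=C, to=B, msg='sync')): A:[] B:[sync] C:[]
After 3 (send(from=C, to=B, msg='ack')): A:[] B:[sync,ack] C:[]
After 4 (process(A)): A:[] B:[sync,ack] C:[]
After 5 (process(A)): A:[] B:[sync,ack] C:[]
After 6 (send(from=A, to=B, msg='resp')): A:[] B:[sync,ack,resp] C:[]
After 7 (process(A)): A:[] B:[sync,ack,resp] C:[]
After 8 (process(B)): A:[] B:[ack,resp] C:[]
After 9 (send(from=A, to=C, msg='bye')): A:[] B:[ack,resp] C:[bye]
After 10 (process(A)): A:[] B:[ack,resp] C:[bye]
After 11 (send(from=A, to=B, msg='ok')): A:[] B:[ack,resp,ok] C:[bye]
After 12 (send(from=C, to=B, msg='tick')): A:[] B:[ack,resp,ok,tick] C:[bye]

(empty)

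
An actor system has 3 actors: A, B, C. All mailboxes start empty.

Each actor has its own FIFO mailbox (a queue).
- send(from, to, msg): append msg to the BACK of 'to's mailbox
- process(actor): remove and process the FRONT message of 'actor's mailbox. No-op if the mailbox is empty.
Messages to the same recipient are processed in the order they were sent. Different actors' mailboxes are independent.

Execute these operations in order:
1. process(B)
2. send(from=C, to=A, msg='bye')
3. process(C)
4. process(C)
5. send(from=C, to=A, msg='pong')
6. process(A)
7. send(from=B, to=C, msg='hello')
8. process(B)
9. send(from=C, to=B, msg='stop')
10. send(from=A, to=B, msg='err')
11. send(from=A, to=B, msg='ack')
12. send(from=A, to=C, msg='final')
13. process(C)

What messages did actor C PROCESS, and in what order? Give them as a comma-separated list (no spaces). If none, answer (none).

Answer: hello

Derivation:
After 1 (process(B)): A:[] B:[] C:[]
After 2 (send(from=C, to=A, msg='bye')): A:[bye] B:[] C:[]
After 3 (process(C)): A:[bye] B:[] C:[]
After 4 (process(C)): A:[bye] B:[] C:[]
After 5 (send(from=C, to=A, msg='pong')): A:[bye,pong] B:[] C:[]
After 6 (process(A)): A:[pong] B:[] C:[]
After 7 (send(from=B, to=C, msg='hello')): A:[pong] B:[] C:[hello]
After 8 (process(B)): A:[pong] B:[] C:[hello]
After 9 (send(from=C, to=B, msg='stop')): A:[pong] B:[stop] C:[hello]
After 10 (send(from=A, to=B, msg='err')): A:[pong] B:[stop,err] C:[hello]
After 11 (send(from=A, to=B, msg='ack')): A:[pong] B:[stop,err,ack] C:[hello]
After 12 (send(from=A, to=C, msg='final')): A:[pong] B:[stop,err,ack] C:[hello,final]
After 13 (process(C)): A:[pong] B:[stop,err,ack] C:[final]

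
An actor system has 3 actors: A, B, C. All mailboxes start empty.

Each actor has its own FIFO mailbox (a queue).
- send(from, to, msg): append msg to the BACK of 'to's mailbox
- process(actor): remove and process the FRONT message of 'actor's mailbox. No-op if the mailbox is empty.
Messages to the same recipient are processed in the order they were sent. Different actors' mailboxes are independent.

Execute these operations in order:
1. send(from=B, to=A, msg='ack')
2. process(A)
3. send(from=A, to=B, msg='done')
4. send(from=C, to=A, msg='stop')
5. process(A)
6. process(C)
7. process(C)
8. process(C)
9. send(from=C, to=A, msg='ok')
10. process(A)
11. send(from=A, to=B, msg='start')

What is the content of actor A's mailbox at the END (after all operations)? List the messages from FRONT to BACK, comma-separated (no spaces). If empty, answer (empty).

Answer: (empty)

Derivation:
After 1 (send(from=B, to=A, msg='ack')): A:[ack] B:[] C:[]
After 2 (process(A)): A:[] B:[] C:[]
After 3 (send(from=A, to=B, msg='done')): A:[] B:[done] C:[]
After 4 (send(from=C, to=A, msg='stop')): A:[stop] B:[done] C:[]
After 5 (process(A)): A:[] B:[done] C:[]
After 6 (process(C)): A:[] B:[done] C:[]
After 7 (process(C)): A:[] B:[done] C:[]
After 8 (process(C)): A:[] B:[done] C:[]
After 9 (send(from=C, to=A, msg='ok')): A:[ok] B:[done] C:[]
After 10 (process(A)): A:[] B:[done] C:[]
After 11 (send(from=A, to=B, msg='start')): A:[] B:[done,start] C:[]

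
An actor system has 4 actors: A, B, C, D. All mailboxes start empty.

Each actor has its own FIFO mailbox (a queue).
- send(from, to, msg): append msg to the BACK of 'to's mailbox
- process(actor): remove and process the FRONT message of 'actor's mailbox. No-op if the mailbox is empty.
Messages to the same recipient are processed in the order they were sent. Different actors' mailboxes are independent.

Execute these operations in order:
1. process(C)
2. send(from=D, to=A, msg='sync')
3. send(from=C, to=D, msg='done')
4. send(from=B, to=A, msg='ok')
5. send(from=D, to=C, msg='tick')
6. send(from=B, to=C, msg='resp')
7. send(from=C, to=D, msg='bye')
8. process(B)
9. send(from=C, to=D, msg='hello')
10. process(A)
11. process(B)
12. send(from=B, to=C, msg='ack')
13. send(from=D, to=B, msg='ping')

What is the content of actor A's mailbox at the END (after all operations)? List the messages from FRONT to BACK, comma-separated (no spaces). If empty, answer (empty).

After 1 (process(C)): A:[] B:[] C:[] D:[]
After 2 (send(from=D, to=A, msg='sync')): A:[sync] B:[] C:[] D:[]
After 3 (send(from=C, to=D, msg='done')): A:[sync] B:[] C:[] D:[done]
After 4 (send(from=B, to=A, msg='ok')): A:[sync,ok] B:[] C:[] D:[done]
After 5 (send(from=D, to=C, msg='tick')): A:[sync,ok] B:[] C:[tick] D:[done]
After 6 (send(from=B, to=C, msg='resp')): A:[sync,ok] B:[] C:[tick,resp] D:[done]
After 7 (send(from=C, to=D, msg='bye')): A:[sync,ok] B:[] C:[tick,resp] D:[done,bye]
After 8 (process(B)): A:[sync,ok] B:[] C:[tick,resp] D:[done,bye]
After 9 (send(from=C, to=D, msg='hello')): A:[sync,ok] B:[] C:[tick,resp] D:[done,bye,hello]
After 10 (process(A)): A:[ok] B:[] C:[tick,resp] D:[done,bye,hello]
After 11 (process(B)): A:[ok] B:[] C:[tick,resp] D:[done,bye,hello]
After 12 (send(from=B, to=C, msg='ack')): A:[ok] B:[] C:[tick,resp,ack] D:[done,bye,hello]
After 13 (send(from=D, to=B, msg='ping')): A:[ok] B:[ping] C:[tick,resp,ack] D:[done,bye,hello]

Answer: ok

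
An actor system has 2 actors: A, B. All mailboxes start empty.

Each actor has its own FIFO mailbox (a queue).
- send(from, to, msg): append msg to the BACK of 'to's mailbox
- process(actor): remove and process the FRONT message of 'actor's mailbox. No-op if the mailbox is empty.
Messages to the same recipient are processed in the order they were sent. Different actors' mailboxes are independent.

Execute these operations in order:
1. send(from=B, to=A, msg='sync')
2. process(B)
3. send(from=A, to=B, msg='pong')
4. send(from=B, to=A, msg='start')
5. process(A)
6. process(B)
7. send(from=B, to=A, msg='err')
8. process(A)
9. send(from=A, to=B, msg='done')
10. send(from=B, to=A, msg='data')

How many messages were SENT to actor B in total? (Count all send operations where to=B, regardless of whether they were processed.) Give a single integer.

Answer: 2

Derivation:
After 1 (send(from=B, to=A, msg='sync')): A:[sync] B:[]
After 2 (process(B)): A:[sync] B:[]
After 3 (send(from=A, to=B, msg='pong')): A:[sync] B:[pong]
After 4 (send(from=B, to=A, msg='start')): A:[sync,start] B:[pong]
After 5 (process(A)): A:[start] B:[pong]
After 6 (process(B)): A:[start] B:[]
After 7 (send(from=B, to=A, msg='err')): A:[start,err] B:[]
After 8 (process(A)): A:[err] B:[]
After 9 (send(from=A, to=B, msg='done')): A:[err] B:[done]
After 10 (send(from=B, to=A, msg='data')): A:[err,data] B:[done]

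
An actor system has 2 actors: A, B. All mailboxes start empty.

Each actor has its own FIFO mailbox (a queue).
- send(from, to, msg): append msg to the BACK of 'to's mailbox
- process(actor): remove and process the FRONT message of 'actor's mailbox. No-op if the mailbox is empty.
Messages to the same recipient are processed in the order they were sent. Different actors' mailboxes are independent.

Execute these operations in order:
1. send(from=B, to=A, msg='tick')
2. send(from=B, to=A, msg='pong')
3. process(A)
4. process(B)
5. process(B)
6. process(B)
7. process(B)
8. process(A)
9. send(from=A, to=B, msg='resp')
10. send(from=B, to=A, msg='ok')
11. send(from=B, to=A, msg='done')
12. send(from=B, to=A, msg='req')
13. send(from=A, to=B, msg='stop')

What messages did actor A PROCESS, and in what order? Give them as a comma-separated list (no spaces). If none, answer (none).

After 1 (send(from=B, to=A, msg='tick')): A:[tick] B:[]
After 2 (send(from=B, to=A, msg='pong')): A:[tick,pong] B:[]
After 3 (process(A)): A:[pong] B:[]
After 4 (process(B)): A:[pong] B:[]
After 5 (process(B)): A:[pong] B:[]
After 6 (process(B)): A:[pong] B:[]
After 7 (process(B)): A:[pong] B:[]
After 8 (process(A)): A:[] B:[]
After 9 (send(from=A, to=B, msg='resp')): A:[] B:[resp]
After 10 (send(from=B, to=A, msg='ok')): A:[ok] B:[resp]
After 11 (send(from=B, to=A, msg='done')): A:[ok,done] B:[resp]
After 12 (send(from=B, to=A, msg='req')): A:[ok,done,req] B:[resp]
After 13 (send(from=A, to=B, msg='stop')): A:[ok,done,req] B:[resp,stop]

Answer: tick,pong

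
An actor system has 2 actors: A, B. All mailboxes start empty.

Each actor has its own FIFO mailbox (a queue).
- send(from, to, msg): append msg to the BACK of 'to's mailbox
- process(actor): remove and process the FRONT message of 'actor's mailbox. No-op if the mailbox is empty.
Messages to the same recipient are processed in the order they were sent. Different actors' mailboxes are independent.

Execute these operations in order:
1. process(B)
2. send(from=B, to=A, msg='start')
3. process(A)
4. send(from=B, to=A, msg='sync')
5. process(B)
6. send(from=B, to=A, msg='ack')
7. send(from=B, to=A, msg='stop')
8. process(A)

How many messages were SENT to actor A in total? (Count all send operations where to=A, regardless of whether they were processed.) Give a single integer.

After 1 (process(B)): A:[] B:[]
After 2 (send(from=B, to=A, msg='start')): A:[start] B:[]
After 3 (process(A)): A:[] B:[]
After 4 (send(from=B, to=A, msg='sync')): A:[sync] B:[]
After 5 (process(B)): A:[sync] B:[]
After 6 (send(from=B, to=A, msg='ack')): A:[sync,ack] B:[]
After 7 (send(from=B, to=A, msg='stop')): A:[sync,ack,stop] B:[]
After 8 (process(A)): A:[ack,stop] B:[]

Answer: 4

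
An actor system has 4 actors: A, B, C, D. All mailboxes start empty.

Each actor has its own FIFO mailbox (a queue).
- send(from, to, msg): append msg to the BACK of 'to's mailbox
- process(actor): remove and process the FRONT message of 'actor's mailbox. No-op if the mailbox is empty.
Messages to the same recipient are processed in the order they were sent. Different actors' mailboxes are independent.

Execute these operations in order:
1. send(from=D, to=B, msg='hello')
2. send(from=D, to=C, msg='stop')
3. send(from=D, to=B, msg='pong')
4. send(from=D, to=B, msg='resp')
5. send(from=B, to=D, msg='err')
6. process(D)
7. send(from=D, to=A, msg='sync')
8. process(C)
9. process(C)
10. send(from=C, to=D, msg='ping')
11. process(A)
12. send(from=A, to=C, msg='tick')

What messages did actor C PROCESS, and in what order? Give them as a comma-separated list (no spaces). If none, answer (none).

After 1 (send(from=D, to=B, msg='hello')): A:[] B:[hello] C:[] D:[]
After 2 (send(from=D, to=C, msg='stop')): A:[] B:[hello] C:[stop] D:[]
After 3 (send(from=D, to=B, msg='pong')): A:[] B:[hello,pong] C:[stop] D:[]
After 4 (send(from=D, to=B, msg='resp')): A:[] B:[hello,pong,resp] C:[stop] D:[]
After 5 (send(from=B, to=D, msg='err')): A:[] B:[hello,pong,resp] C:[stop] D:[err]
After 6 (process(D)): A:[] B:[hello,pong,resp] C:[stop] D:[]
After 7 (send(from=D, to=A, msg='sync')): A:[sync] B:[hello,pong,resp] C:[stop] D:[]
After 8 (process(C)): A:[sync] B:[hello,pong,resp] C:[] D:[]
After 9 (process(C)): A:[sync] B:[hello,pong,resp] C:[] D:[]
After 10 (send(from=C, to=D, msg='ping')): A:[sync] B:[hello,pong,resp] C:[] D:[ping]
After 11 (process(A)): A:[] B:[hello,pong,resp] C:[] D:[ping]
After 12 (send(from=A, to=C, msg='tick')): A:[] B:[hello,pong,resp] C:[tick] D:[ping]

Answer: stop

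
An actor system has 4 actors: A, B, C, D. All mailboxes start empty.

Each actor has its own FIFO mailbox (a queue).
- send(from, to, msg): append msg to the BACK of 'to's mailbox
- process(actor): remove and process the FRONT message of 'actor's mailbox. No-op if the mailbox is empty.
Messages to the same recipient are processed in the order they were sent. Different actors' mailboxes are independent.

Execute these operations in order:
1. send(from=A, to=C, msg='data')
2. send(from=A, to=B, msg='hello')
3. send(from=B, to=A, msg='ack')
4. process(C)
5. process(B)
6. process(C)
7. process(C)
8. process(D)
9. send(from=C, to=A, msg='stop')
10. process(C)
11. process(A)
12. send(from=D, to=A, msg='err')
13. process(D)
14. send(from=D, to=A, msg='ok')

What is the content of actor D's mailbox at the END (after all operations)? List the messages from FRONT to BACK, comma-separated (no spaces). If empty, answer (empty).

After 1 (send(from=A, to=C, msg='data')): A:[] B:[] C:[data] D:[]
After 2 (send(from=A, to=B, msg='hello')): A:[] B:[hello] C:[data] D:[]
After 3 (send(from=B, to=A, msg='ack')): A:[ack] B:[hello] C:[data] D:[]
After 4 (process(C)): A:[ack] B:[hello] C:[] D:[]
After 5 (process(B)): A:[ack] B:[] C:[] D:[]
After 6 (process(C)): A:[ack] B:[] C:[] D:[]
After 7 (process(C)): A:[ack] B:[] C:[] D:[]
After 8 (process(D)): A:[ack] B:[] C:[] D:[]
After 9 (send(from=C, to=A, msg='stop')): A:[ack,stop] B:[] C:[] D:[]
After 10 (process(C)): A:[ack,stop] B:[] C:[] D:[]
After 11 (process(A)): A:[stop] B:[] C:[] D:[]
After 12 (send(from=D, to=A, msg='err')): A:[stop,err] B:[] C:[] D:[]
After 13 (process(D)): A:[stop,err] B:[] C:[] D:[]
After 14 (send(from=D, to=A, msg='ok')): A:[stop,err,ok] B:[] C:[] D:[]

Answer: (empty)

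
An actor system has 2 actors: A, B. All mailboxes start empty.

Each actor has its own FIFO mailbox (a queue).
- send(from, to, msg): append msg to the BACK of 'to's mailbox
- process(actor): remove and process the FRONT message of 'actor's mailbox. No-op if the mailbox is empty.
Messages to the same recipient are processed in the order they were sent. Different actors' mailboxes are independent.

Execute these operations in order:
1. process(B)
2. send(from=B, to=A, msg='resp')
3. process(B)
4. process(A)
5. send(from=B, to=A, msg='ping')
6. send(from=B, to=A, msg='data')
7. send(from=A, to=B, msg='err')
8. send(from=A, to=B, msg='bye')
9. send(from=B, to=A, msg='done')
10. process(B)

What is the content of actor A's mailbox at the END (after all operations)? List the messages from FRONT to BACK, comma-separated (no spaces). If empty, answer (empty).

After 1 (process(B)): A:[] B:[]
After 2 (send(from=B, to=A, msg='resp')): A:[resp] B:[]
After 3 (process(B)): A:[resp] B:[]
After 4 (process(A)): A:[] B:[]
After 5 (send(from=B, to=A, msg='ping')): A:[ping] B:[]
After 6 (send(from=B, to=A, msg='data')): A:[ping,data] B:[]
After 7 (send(from=A, to=B, msg='err')): A:[ping,data] B:[err]
After 8 (send(from=A, to=B, msg='bye')): A:[ping,data] B:[err,bye]
After 9 (send(from=B, to=A, msg='done')): A:[ping,data,done] B:[err,bye]
After 10 (process(B)): A:[ping,data,done] B:[bye]

Answer: ping,data,done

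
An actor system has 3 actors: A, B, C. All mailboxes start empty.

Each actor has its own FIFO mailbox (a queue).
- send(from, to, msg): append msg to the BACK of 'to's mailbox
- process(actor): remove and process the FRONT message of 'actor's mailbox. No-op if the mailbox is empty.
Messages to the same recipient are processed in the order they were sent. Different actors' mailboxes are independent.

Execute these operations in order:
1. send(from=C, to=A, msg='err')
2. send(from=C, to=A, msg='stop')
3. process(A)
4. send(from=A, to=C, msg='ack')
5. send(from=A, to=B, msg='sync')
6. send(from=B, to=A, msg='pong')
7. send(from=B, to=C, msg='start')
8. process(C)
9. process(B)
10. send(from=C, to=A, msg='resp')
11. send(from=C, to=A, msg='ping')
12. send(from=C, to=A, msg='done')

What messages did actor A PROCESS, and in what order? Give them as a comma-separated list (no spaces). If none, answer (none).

Answer: err

Derivation:
After 1 (send(from=C, to=A, msg='err')): A:[err] B:[] C:[]
After 2 (send(from=C, to=A, msg='stop')): A:[err,stop] B:[] C:[]
After 3 (process(A)): A:[stop] B:[] C:[]
After 4 (send(from=A, to=C, msg='ack')): A:[stop] B:[] C:[ack]
After 5 (send(from=A, to=B, msg='sync')): A:[stop] B:[sync] C:[ack]
After 6 (send(from=B, to=A, msg='pong')): A:[stop,pong] B:[sync] C:[ack]
After 7 (send(from=B, to=C, msg='start')): A:[stop,pong] B:[sync] C:[ack,start]
After 8 (process(C)): A:[stop,pong] B:[sync] C:[start]
After 9 (process(B)): A:[stop,pong] B:[] C:[start]
After 10 (send(from=C, to=A, msg='resp')): A:[stop,pong,resp] B:[] C:[start]
After 11 (send(from=C, to=A, msg='ping')): A:[stop,pong,resp,ping] B:[] C:[start]
After 12 (send(from=C, to=A, msg='done')): A:[stop,pong,resp,ping,done] B:[] C:[start]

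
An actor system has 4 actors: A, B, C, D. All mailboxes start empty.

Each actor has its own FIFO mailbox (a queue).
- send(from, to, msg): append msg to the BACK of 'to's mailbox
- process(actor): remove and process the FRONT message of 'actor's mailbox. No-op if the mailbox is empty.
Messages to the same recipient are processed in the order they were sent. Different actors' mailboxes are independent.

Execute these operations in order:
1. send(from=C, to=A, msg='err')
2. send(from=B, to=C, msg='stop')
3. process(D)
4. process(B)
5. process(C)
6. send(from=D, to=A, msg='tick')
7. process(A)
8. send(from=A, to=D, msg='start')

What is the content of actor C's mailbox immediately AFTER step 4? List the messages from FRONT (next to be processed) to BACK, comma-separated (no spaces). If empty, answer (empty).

After 1 (send(from=C, to=A, msg='err')): A:[err] B:[] C:[] D:[]
After 2 (send(from=B, to=C, msg='stop')): A:[err] B:[] C:[stop] D:[]
After 3 (process(D)): A:[err] B:[] C:[stop] D:[]
After 4 (process(B)): A:[err] B:[] C:[stop] D:[]

stop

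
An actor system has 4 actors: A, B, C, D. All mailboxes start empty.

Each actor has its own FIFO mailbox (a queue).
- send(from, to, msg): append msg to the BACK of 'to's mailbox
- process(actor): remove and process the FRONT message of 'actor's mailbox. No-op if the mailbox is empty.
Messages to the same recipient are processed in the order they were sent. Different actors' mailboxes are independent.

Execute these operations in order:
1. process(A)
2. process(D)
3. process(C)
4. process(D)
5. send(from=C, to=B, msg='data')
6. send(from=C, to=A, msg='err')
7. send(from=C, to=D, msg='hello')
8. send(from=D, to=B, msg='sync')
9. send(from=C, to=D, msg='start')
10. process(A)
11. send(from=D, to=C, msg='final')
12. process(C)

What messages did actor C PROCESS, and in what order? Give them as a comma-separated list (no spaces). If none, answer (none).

Answer: final

Derivation:
After 1 (process(A)): A:[] B:[] C:[] D:[]
After 2 (process(D)): A:[] B:[] C:[] D:[]
After 3 (process(C)): A:[] B:[] C:[] D:[]
After 4 (process(D)): A:[] B:[] C:[] D:[]
After 5 (send(from=C, to=B, msg='data')): A:[] B:[data] C:[] D:[]
After 6 (send(from=C, to=A, msg='err')): A:[err] B:[data] C:[] D:[]
After 7 (send(from=C, to=D, msg='hello')): A:[err] B:[data] C:[] D:[hello]
After 8 (send(from=D, to=B, msg='sync')): A:[err] B:[data,sync] C:[] D:[hello]
After 9 (send(from=C, to=D, msg='start')): A:[err] B:[data,sync] C:[] D:[hello,start]
After 10 (process(A)): A:[] B:[data,sync] C:[] D:[hello,start]
After 11 (send(from=D, to=C, msg='final')): A:[] B:[data,sync] C:[final] D:[hello,start]
After 12 (process(C)): A:[] B:[data,sync] C:[] D:[hello,start]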